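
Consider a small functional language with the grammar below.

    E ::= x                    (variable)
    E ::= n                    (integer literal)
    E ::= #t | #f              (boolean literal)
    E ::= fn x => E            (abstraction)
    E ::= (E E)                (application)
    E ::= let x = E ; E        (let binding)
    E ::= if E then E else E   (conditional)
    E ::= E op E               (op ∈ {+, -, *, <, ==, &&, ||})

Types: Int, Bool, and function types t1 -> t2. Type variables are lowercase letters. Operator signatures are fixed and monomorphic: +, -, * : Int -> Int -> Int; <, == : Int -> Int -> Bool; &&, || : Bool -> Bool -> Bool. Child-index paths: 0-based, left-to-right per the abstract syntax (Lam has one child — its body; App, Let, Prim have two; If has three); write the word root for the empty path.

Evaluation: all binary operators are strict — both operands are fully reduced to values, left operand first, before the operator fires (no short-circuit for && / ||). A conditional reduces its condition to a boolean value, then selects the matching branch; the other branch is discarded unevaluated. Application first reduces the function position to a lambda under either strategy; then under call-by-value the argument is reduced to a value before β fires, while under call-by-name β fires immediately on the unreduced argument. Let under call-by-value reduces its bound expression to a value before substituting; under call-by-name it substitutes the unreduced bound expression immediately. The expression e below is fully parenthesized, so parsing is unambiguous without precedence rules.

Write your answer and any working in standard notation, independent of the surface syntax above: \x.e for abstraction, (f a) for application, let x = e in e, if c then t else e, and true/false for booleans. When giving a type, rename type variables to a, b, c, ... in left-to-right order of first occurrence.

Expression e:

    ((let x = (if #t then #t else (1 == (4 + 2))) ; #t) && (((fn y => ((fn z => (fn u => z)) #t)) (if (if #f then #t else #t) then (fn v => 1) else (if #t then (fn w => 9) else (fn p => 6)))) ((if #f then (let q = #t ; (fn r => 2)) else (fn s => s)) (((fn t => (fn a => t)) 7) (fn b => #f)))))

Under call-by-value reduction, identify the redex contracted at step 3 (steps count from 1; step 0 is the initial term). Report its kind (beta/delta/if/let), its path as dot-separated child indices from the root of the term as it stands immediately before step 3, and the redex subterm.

Answer: if at 1.0.1.0 : (if false then true else true)

Working:
step 0: ((let x = (if true then true else (1 == (4 + 2))) in true) && (((\y.((\z.(\u.z)) true)) (if (if false then true else true) then (\v.1) else (if true then (\w.9) else (\p.6)))) ((if false then (let q = true in (\r.2)) else (\s.s)) (((\t.(\a.t)) 7) (\b.false)))))
step 1: [if@0.0] ((let x = true in true) && (((\y.((\z.(\u.z)) true)) (if (if false then true else true) then (\v.1) else (if true then (\w.9) else (\p.6)))) ((if false then (let q = true in (\r.2)) else (\s.s)) (((\t.(\a.t)) 7) (\b.false)))))
step 2: [let@0] (true && (((\y.((\z.(\u.z)) true)) (if (if false then true else true) then (\v.1) else (if true then (\w.9) else (\p.6)))) ((if false then (let q = true in (\r.2)) else (\s.s)) (((\t.(\a.t)) 7) (\b.false)))))
step 3: [if@1.0.1.0] (true && (((\y.((\z.(\u.z)) true)) (if true then (\v.1) else (if true then (\w.9) else (\p.6)))) ((if false then (let q = true in (\r.2)) else (\s.s)) (((\t.(\a.t)) 7) (\b.false)))))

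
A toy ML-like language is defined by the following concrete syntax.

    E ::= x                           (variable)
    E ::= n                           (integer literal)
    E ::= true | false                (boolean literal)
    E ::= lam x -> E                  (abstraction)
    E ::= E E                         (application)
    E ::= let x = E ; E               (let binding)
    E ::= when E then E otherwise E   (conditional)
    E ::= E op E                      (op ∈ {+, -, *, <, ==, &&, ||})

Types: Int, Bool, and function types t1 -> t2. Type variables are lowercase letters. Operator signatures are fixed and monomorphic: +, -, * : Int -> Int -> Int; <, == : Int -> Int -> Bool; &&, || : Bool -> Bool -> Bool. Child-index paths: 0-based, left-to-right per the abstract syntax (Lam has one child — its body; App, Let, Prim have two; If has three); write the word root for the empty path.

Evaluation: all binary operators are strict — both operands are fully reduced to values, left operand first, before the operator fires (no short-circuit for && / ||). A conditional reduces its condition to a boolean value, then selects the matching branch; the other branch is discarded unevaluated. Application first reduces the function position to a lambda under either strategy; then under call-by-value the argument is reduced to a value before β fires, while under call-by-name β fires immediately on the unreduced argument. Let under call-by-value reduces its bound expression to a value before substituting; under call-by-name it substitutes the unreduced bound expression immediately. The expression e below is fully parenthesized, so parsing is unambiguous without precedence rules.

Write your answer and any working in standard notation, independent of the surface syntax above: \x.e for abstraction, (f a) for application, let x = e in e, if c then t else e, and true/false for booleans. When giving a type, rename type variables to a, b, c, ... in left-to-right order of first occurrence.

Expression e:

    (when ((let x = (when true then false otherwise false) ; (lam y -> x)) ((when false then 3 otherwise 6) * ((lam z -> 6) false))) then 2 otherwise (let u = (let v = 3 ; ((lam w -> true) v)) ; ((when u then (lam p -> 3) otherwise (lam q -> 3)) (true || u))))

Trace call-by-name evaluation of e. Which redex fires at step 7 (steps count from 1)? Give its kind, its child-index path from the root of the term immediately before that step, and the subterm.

Working:
step 0: (if ((let x = (if true then false else false) in (\y.x)) ((if false then 3 else 6) * ((\z.6) false))) then 2 else (let u = (let v = 3 in ((\w.true) v)) in ((if u then (\p.3) else (\q.3)) (true || u))))
step 1: [let@0.0] (if ((\y.(if true then false else false)) ((if false then 3 else 6) * ((\z.6) false))) then 2 else (let u = (let v = 3 in ((\w.true) v)) in ((if u then (\p.3) else (\q.3)) (true || u))))
step 2: [beta@0] (if (if true then false else false) then 2 else (let u = (let v = 3 in ((\w.true) v)) in ((if u then (\p.3) else (\q.3)) (true || u))))
step 3: [if@0] (if false then 2 else (let u = (let v = 3 in ((\w.true) v)) in ((if u then (\p.3) else (\q.3)) (true || u))))
step 4: [if@root] (let u = (let v = 3 in ((\w.true) v)) in ((if u then (\p.3) else (\q.3)) (true || u)))
step 5: [let@root] ((if (let v = 3 in ((\w.true) v)) then (\p.3) else (\q.3)) (true || (let v = 3 in ((\w.true) v))))
step 6: [let@0.0] ((if ((\w.true) 3) then (\p.3) else (\q.3)) (true || (let v = 3 in ((\w.true) v))))
step 7: [beta@0.0] ((if true then (\p.3) else (\q.3)) (true || (let v = 3 in ((\w.true) v))))

Answer: beta at 0.0 : ((\w.true) 3)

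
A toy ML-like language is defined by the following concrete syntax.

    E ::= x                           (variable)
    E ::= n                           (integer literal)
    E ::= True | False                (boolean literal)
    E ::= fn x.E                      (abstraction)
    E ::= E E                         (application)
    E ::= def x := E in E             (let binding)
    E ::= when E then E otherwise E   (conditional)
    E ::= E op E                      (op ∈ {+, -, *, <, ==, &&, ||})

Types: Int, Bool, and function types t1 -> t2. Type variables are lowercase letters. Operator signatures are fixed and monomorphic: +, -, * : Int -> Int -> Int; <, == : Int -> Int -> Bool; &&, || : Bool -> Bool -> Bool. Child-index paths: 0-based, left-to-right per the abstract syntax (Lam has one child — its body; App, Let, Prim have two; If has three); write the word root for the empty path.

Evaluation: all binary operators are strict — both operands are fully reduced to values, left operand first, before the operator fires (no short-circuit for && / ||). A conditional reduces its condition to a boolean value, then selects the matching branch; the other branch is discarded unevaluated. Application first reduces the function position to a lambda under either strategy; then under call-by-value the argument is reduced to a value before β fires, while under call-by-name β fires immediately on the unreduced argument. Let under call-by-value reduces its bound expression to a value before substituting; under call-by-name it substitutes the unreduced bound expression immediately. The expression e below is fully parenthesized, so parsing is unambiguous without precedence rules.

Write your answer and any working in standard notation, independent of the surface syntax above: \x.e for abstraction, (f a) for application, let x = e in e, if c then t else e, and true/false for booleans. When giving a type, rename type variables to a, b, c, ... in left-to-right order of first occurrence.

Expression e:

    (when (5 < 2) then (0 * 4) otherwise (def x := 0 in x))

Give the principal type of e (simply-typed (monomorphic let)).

Working:
  unify Int ~ Int
  unify Int ~ Int
  unify Bool ~ Bool
  unify Int ~ Int
  unify Int ~ Int
let x : Int
x : Int
  unify Int ~ Int

Answer: Int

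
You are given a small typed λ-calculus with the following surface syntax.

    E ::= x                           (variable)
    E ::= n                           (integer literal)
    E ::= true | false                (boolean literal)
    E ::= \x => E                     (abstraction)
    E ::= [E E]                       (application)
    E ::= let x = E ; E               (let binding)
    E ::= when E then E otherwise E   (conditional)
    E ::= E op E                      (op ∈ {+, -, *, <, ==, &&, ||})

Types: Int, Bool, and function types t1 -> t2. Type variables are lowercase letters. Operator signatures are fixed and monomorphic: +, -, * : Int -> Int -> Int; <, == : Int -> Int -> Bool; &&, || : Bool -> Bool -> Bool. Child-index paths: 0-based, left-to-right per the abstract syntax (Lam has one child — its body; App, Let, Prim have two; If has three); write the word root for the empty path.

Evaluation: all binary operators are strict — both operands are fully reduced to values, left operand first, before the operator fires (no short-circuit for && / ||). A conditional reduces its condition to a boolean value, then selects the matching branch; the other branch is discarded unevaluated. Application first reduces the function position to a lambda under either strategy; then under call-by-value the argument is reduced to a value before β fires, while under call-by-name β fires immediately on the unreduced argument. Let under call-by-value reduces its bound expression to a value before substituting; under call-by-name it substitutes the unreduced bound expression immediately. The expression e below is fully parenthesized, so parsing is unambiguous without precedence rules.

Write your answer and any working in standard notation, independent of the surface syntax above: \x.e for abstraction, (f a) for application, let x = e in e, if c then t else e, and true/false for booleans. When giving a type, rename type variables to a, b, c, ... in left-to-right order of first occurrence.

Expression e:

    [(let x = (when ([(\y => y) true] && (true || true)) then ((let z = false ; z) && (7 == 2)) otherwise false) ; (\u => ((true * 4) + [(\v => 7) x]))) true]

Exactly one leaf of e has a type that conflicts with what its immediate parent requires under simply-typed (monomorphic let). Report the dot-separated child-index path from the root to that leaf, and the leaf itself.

Working:
y : a
\y._ : a -> a
  unify a -> a ~ Bool -> b
  unify a ~ Bool
  unify Bool ~ b
_ _ : Bool
  unify Bool ~ Bool
  unify Bool ~ Bool
  unify Bool ~ Bool
  unify Bool ~ Bool
  unify Bool ~ Bool
let z : Bool
z : Bool
  unify Bool ~ Bool
  unify Int ~ Int
  unify Int ~ Int
  unify Bool ~ Bool
  unify Bool ~ Bool
let x : Bool
  unify Bool ~ Int
  FAIL: mismatch Bool ~ Int

Answer: 0.1.0.0.0 : true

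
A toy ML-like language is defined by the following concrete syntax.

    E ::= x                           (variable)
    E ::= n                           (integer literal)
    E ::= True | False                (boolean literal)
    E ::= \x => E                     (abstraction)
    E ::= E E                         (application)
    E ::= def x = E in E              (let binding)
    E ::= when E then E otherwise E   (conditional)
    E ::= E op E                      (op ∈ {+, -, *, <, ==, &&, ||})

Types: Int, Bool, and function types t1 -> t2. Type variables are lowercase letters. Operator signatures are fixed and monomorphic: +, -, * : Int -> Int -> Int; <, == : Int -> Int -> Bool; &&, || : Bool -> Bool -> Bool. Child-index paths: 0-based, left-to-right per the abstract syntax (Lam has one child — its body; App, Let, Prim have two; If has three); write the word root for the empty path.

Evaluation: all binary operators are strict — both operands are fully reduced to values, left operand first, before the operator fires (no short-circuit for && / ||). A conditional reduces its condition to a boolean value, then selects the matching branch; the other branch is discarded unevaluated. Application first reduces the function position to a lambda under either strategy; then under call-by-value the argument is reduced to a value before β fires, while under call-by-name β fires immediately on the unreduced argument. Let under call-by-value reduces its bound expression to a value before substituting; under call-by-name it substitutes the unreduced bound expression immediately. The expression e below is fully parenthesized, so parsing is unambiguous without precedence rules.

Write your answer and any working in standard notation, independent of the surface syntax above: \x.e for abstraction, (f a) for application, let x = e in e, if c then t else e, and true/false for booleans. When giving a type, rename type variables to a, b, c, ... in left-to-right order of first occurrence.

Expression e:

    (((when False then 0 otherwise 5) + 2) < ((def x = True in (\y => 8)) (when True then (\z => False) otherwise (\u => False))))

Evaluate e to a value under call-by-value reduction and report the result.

Trace:
step 0: (((if false then 0 else 5) + 2) < ((let x = true in (\y.8)) (if true then (\z.false) else (\u.false))))
step 1: [if@0.0] ((5 + 2) < ((let x = true in (\y.8)) (if true then (\z.false) else (\u.false))))
step 2: [delta@0] (7 < ((let x = true in (\y.8)) (if true then (\z.false) else (\u.false))))
step 3: [let@1.0] (7 < ((\y.8) (if true then (\z.false) else (\u.false))))
step 4: [if@1.1] (7 < ((\y.8) (\z.false)))
step 5: [beta@1] (7 < 8)
step 6: [delta@root] true

Answer: true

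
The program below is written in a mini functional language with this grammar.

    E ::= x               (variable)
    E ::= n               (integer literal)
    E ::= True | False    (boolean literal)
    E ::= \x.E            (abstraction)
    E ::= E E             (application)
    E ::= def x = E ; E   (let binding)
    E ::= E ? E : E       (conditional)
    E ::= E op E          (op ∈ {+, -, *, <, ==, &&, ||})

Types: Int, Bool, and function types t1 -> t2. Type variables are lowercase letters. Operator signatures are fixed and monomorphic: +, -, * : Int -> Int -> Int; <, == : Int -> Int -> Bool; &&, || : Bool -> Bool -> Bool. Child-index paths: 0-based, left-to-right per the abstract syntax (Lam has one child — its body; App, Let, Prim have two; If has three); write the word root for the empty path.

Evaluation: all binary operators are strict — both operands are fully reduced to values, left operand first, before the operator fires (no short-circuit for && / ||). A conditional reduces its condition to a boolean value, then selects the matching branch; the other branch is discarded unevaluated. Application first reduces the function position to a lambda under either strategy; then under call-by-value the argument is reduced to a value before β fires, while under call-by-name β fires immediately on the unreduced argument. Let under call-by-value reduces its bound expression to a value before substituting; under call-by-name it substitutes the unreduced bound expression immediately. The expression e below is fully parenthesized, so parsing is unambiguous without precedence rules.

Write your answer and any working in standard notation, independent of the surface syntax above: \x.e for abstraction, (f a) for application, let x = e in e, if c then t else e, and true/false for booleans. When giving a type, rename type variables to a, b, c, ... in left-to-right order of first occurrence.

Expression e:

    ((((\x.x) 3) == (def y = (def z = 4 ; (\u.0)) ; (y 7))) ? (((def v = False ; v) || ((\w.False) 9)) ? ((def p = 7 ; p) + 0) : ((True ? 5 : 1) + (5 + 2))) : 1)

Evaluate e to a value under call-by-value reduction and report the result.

Answer: 1

Derivation:
step 0: (if (((\x.x) 3) == (let y = (let z = 4 in (\u.0)) in (y 7))) then (if ((let v = false in v) || ((\w.false) 9)) then ((let p = 7 in p) + 0) else ((if true then 5 else 1) + (5 + 2))) else 1)
step 1: [beta@0.0] (if (3 == (let y = (let z = 4 in (\u.0)) in (y 7))) then (if ((let v = false in v) || ((\w.false) 9)) then ((let p = 7 in p) + 0) else ((if true then 5 else 1) + (5 + 2))) else 1)
step 2: [let@0.1.0] (if (3 == (let y = (\u.0) in (y 7))) then (if ((let v = false in v) || ((\w.false) 9)) then ((let p = 7 in p) + 0) else ((if true then 5 else 1) + (5 + 2))) else 1)
step 3: [let@0.1] (if (3 == ((\u.0) 7)) then (if ((let v = false in v) || ((\w.false) 9)) then ((let p = 7 in p) + 0) else ((if true then 5 else 1) + (5 + 2))) else 1)
step 4: [beta@0.1] (if (3 == 0) then (if ((let v = false in v) || ((\w.false) 9)) then ((let p = 7 in p) + 0) else ((if true then 5 else 1) + (5 + 2))) else 1)
step 5: [delta@0] (if false then (if ((let v = false in v) || ((\w.false) 9)) then ((let p = 7 in p) + 0) else ((if true then 5 else 1) + (5 + 2))) else 1)
step 6: [if@root] 1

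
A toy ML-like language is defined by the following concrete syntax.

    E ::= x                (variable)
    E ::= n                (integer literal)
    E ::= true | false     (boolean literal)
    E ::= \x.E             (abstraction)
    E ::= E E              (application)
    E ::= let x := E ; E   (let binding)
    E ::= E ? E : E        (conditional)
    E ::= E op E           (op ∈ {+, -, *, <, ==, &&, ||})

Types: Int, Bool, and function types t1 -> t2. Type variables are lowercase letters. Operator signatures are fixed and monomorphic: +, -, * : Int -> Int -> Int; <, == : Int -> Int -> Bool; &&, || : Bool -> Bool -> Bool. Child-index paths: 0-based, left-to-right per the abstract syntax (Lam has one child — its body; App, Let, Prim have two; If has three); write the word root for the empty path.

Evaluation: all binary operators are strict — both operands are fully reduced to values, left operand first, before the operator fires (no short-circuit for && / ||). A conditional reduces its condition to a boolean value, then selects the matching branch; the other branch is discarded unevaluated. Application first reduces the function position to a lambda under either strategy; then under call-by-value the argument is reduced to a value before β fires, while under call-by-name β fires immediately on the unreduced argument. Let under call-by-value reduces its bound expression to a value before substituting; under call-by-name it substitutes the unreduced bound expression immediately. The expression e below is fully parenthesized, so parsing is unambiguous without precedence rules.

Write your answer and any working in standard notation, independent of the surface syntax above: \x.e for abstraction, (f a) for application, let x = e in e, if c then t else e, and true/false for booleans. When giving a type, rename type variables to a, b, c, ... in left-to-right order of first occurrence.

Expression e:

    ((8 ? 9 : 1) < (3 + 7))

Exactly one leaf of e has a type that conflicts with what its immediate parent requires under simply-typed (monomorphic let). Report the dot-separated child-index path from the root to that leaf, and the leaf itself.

Answer: 0.0 : 8

Working:
  unify Int ~ Bool
  FAIL: mismatch Int ~ Bool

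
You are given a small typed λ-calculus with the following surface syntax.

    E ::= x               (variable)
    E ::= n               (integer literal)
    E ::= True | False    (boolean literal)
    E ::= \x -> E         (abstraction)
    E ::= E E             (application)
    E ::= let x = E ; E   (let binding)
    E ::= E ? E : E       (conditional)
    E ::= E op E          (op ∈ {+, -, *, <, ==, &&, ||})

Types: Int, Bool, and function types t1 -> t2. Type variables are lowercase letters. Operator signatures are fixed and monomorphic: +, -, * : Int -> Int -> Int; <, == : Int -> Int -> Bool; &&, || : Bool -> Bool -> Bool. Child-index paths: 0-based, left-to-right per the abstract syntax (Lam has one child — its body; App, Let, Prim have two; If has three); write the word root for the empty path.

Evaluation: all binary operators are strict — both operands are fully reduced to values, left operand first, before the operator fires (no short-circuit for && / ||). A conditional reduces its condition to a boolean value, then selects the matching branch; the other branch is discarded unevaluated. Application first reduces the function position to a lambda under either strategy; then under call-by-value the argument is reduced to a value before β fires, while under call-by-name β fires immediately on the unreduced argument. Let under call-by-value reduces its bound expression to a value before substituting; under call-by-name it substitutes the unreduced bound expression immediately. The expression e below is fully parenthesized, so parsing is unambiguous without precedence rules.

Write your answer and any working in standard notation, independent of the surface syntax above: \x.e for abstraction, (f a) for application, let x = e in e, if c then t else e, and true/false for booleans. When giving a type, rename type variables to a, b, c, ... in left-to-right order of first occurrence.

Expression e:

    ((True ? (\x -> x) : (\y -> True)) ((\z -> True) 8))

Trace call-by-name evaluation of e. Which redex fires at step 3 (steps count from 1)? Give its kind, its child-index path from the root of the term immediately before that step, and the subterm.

Derivation:
step 0: ((if true then (\x.x) else (\y.true)) ((\z.true) 8))
step 1: [if@0] ((\x.x) ((\z.true) 8))
step 2: [beta@root] ((\z.true) 8)
step 3: [beta@root] true

Answer: beta at root : ((\z.true) 8)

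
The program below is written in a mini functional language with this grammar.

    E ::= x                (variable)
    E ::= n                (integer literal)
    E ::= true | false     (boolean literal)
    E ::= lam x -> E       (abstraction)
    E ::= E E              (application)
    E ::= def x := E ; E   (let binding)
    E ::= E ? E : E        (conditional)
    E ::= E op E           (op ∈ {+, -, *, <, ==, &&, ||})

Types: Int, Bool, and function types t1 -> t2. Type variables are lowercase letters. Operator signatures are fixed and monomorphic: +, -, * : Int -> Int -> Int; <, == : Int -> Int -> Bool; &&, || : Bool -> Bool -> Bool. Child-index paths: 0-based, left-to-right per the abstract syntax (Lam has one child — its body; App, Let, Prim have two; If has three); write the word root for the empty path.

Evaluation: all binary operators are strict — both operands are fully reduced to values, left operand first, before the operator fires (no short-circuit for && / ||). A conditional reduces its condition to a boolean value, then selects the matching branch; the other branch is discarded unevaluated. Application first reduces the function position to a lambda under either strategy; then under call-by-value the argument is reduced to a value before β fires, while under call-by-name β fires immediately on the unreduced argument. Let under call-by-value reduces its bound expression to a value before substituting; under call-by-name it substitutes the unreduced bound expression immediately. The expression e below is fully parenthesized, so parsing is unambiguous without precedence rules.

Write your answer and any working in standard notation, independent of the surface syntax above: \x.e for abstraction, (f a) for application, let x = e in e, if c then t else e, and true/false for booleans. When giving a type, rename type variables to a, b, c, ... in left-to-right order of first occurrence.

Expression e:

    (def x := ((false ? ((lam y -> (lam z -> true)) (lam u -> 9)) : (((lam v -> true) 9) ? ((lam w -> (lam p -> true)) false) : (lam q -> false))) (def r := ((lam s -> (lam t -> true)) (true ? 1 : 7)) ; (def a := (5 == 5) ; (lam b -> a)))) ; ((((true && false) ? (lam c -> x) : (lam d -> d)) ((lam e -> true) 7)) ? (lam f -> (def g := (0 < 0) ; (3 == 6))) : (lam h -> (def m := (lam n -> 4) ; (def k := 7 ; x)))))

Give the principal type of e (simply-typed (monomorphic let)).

Answer: a -> Bool

Trace:
  unify Bool ~ Bool
\z._ : b -> Bool
\y._ : a -> b -> Bool
\u._ : c -> Int
  unify a -> b -> Bool ~ (c -> Int) -> d
  unify a ~ c -> Int
  unify b -> Bool ~ d
_ _ : b -> Bool
\v._ : e -> Bool
  unify e -> Bool ~ Int -> f
  unify e ~ Int
  unify Bool ~ f
_ _ : Bool
  unify Bool ~ Bool
\p._ : h -> Bool
\w._ : g -> h -> Bool
  unify g -> h -> Bool ~ Bool -> i
  unify g ~ Bool
  unify h -> Bool ~ i
_ _ : h -> Bool
\q._ : j -> Bool
  unify h -> Bool ~ j -> Bool
  unify h ~ j
  unify Bool ~ Bool
  unify b -> Bool ~ j -> Bool
  unify b ~ j
  unify Bool ~ Bool
\t._ : l -> Bool
\s._ : k -> l -> Bool
  unify Bool ~ Bool
  unify Int ~ Int
  unify k -> l -> Bool ~ Int -> m
  unify k ~ Int
  unify l -> Bool ~ m
_ _ : l -> Bool
let r : l -> Bool
  unify Int ~ Int
  unify Int ~ Int
let a : Bool
a : Bool
\b._ : n -> Bool
  unify j -> Bool ~ (n -> Bool) -> o
  unify j ~ n -> Bool
  unify Bool ~ o
_ _ : Bool
let x : Bool
  unify Bool ~ Bool
  unify Bool ~ Bool
  unify Bool ~ Bool
x : Bool
\c._ : p -> Bool
d : q
\d._ : q -> q
  unify p -> Bool ~ q -> q
  unify p ~ q
  unify Bool ~ q
\e._ : r -> Bool
  unify r -> Bool ~ Int -> s
  unify r ~ Int
  unify Bool ~ s
_ _ : Bool
  unify Bool -> Bool ~ Bool -> t
  unify Bool ~ Bool
  unify Bool ~ t
_ _ : Bool
  unify Bool ~ Bool
  unify Int ~ Int
  unify Int ~ Int
let g : Bool
  unify Int ~ Int
  unify Int ~ Int
\f._ : u -> Bool
\n._ : w -> Int
let m : w -> Int
let k : Int
x : Bool
\h._ : v -> Bool
  unify u -> Bool ~ v -> Bool
  unify u ~ v
  unify Bool ~ Bool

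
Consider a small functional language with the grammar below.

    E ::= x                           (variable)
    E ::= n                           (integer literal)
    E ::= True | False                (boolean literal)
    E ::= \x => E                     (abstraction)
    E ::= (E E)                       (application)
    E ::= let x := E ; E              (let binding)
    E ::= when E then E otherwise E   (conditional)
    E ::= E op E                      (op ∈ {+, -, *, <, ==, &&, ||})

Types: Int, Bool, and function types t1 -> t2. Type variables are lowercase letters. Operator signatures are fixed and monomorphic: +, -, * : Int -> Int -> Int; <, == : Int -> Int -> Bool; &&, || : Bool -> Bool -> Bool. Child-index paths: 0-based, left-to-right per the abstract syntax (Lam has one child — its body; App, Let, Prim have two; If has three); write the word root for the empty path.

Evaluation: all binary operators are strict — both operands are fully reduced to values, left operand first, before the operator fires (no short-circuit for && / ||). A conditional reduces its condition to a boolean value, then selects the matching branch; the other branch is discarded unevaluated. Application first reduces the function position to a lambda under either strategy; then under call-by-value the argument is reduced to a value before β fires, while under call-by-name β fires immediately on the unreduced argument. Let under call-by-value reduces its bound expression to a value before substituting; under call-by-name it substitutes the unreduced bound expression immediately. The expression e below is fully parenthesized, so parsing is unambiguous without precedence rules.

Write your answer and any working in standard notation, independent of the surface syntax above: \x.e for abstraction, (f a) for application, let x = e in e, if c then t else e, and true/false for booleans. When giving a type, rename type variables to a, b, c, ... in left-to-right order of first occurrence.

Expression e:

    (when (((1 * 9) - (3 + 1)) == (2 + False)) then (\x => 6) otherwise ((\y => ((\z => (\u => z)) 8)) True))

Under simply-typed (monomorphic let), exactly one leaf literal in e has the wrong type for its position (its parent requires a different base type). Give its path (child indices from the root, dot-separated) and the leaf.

Answer: 0.1.1 : false

Working:
  unify Int ~ Int
  unify Int ~ Int
  unify Int ~ Int
  unify Int ~ Int
  unify Int ~ Int
  unify Int ~ Int
  unify Int ~ Int
  unify Int ~ Int
  unify Bool ~ Int
  FAIL: mismatch Bool ~ Int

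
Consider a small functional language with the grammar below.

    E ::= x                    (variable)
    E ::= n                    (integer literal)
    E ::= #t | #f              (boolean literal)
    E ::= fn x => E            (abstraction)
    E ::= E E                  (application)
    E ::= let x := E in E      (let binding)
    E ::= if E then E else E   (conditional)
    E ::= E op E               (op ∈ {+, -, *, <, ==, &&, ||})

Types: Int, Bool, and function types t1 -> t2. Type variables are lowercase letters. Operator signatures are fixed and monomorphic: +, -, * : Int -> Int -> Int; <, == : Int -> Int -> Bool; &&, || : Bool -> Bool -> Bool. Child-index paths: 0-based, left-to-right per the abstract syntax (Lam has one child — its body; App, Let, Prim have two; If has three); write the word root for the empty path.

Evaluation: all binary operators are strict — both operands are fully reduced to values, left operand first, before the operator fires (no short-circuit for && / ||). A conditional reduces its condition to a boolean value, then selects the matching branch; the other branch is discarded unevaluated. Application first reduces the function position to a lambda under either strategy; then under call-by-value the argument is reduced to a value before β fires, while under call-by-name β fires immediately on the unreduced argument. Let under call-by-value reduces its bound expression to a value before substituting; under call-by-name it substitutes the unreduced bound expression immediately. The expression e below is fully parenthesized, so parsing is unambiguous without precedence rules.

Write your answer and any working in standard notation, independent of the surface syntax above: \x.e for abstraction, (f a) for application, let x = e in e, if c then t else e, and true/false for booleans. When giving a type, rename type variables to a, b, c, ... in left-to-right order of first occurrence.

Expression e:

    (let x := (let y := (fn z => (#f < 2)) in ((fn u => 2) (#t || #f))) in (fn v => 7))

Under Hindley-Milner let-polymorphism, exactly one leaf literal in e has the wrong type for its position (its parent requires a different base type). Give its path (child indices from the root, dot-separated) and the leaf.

Derivation:
  unify Bool ~ Int
  FAIL: mismatch Bool ~ Int

Answer: 0.0.0.0 : false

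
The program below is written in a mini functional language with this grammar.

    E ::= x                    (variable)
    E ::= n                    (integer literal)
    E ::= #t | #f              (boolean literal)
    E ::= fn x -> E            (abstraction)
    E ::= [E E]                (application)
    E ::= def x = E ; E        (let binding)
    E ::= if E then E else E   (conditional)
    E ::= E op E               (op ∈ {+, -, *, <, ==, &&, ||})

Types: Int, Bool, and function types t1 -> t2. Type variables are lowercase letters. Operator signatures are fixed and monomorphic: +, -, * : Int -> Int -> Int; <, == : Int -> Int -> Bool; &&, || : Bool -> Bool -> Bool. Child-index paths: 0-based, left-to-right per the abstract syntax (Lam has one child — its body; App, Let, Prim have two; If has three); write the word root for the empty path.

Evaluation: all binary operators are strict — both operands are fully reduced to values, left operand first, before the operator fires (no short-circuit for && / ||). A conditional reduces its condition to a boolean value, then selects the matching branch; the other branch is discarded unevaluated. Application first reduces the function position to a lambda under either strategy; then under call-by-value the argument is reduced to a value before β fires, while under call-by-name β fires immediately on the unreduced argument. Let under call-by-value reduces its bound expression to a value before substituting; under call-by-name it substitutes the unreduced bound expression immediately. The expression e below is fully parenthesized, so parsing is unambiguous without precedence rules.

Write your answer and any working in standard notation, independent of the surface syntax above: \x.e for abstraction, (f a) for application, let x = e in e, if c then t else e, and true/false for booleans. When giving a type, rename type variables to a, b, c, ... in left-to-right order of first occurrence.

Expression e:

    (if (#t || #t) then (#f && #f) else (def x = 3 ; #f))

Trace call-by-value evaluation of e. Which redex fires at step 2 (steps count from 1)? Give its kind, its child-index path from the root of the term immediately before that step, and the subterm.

Answer: if at root : (if true then (false && false) else (let x = 3 in false))

Working:
step 0: (if (true || true) then (false && false) else (let x = 3 in false))
step 1: [delta@0] (if true then (false && false) else (let x = 3 in false))
step 2: [if@root] (false && false)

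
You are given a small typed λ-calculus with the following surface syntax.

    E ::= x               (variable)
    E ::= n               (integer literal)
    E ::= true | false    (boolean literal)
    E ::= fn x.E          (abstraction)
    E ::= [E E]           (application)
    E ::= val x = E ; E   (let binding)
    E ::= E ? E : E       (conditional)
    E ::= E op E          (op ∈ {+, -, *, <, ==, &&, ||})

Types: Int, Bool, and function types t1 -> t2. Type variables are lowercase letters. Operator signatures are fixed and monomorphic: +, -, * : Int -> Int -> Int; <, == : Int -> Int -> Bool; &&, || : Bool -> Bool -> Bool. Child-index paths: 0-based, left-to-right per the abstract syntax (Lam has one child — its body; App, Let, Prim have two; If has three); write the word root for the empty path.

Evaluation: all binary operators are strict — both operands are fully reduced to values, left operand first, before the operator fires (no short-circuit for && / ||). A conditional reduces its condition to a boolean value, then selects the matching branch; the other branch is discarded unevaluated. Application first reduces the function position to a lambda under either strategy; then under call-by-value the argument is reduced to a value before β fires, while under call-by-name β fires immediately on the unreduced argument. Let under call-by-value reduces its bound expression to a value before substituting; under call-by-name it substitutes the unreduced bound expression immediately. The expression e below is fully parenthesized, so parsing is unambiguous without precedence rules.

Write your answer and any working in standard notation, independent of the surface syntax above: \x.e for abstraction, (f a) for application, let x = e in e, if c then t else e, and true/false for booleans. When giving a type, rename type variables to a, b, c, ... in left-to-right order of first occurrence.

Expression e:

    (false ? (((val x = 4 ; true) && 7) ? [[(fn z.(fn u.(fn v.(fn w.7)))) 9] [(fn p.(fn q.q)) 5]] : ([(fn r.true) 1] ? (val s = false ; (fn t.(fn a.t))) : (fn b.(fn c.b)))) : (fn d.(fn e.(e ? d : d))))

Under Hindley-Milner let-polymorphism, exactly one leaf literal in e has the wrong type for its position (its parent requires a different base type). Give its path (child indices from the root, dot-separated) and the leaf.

Answer: 1.0.1 : 7

Trace:
  unify Bool ~ Bool
let x : Int
  unify Bool ~ Bool
  unify Int ~ Bool
  FAIL: mismatch Int ~ Bool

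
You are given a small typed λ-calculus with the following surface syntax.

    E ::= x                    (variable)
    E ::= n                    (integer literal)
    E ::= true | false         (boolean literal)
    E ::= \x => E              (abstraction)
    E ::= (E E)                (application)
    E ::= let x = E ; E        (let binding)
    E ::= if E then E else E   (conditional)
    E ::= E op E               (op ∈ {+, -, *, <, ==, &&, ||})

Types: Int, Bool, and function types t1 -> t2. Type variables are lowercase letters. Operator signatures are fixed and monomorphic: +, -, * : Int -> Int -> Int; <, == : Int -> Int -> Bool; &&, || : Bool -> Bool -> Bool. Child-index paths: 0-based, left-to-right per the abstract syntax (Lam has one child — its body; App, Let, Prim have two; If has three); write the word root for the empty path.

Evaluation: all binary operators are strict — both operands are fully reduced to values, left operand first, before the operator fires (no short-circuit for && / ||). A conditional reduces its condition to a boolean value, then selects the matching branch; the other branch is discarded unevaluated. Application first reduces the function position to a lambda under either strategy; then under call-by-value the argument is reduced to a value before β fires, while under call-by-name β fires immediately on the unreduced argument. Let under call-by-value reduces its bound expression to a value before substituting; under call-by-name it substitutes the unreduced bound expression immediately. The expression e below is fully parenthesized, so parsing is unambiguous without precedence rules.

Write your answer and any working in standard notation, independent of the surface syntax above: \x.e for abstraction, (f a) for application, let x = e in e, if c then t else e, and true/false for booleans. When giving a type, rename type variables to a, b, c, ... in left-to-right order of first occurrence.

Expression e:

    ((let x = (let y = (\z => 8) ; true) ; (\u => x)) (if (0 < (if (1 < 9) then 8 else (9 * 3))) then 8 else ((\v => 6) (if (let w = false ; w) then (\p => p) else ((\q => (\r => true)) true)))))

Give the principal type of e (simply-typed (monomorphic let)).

Answer: Bool

Derivation:
\z._ : a -> Int
let y : a -> Int
let x : Bool
x : Bool
\u._ : b -> Bool
  unify Int ~ Int
  unify Int ~ Int
  unify Int ~ Int
  unify Bool ~ Bool
  unify Int ~ Int
  unify Int ~ Int
  unify Int ~ Int
  unify Int ~ Int
  unify Bool ~ Bool
\v._ : c -> Int
let w : Bool
w : Bool
  unify Bool ~ Bool
p : d
\p._ : d -> d
\r._ : f -> Bool
\q._ : e -> f -> Bool
  unify e -> f -> Bool ~ Bool -> g
  unify e ~ Bool
  unify f -> Bool ~ g
_ _ : f -> Bool
  unify d -> d ~ f -> Bool
  unify d ~ f
  unify f ~ Bool
  unify c -> Int ~ (Bool -> Bool) -> h
  unify c ~ Bool -> Bool
  unify Int ~ h
_ _ : Int
  unify Int ~ Int
  unify b -> Bool ~ Int -> i
  unify b ~ Int
  unify Bool ~ i
_ _ : Bool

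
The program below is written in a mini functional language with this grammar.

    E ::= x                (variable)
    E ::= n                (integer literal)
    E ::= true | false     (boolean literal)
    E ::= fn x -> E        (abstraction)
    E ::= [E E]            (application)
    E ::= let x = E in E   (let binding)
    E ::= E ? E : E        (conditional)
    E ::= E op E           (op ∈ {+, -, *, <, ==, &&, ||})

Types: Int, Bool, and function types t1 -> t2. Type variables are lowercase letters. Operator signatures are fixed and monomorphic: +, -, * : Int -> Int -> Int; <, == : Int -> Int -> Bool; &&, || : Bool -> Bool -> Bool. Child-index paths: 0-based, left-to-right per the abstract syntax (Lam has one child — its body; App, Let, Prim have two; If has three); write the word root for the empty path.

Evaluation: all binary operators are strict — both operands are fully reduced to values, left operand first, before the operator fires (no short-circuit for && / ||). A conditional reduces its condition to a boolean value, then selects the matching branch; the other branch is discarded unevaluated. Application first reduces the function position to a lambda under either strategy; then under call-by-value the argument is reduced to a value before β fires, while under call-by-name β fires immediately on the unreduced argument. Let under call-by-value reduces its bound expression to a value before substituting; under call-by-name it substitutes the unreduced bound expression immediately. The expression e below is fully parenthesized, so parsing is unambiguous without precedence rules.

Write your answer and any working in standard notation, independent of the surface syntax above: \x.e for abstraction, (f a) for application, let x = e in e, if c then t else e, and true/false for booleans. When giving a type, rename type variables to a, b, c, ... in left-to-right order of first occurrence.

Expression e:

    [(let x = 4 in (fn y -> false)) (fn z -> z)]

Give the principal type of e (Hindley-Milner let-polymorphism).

Working:
let x : Int
\y._ : a -> Bool
z : b
\z._ : b -> b
  unify a -> Bool ~ (b -> b) -> c
  unify a ~ b -> b
  unify Bool ~ c
_ _ : Bool

Answer: Bool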